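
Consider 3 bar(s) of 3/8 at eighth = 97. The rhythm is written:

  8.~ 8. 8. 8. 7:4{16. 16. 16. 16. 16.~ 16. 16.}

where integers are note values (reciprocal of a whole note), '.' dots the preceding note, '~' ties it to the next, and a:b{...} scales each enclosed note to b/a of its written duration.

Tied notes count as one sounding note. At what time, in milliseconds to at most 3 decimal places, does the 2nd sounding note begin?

note 2 onset = 3b = 1855.67ms

1. 0.0ms @ 0 + 1855.67ms (3)
2. 1855.67ms @ 3 + 927.835ms (3/2)
3. 2783.505ms @ 9/2 + 927.835ms (3/2)
4. 3711.34ms @ 6 + 265.096ms (3/7)
5. 3976.436ms @ 45/7 + 265.096ms (3/7)
6. 4241.532ms @ 48/7 + 265.096ms (3/7)
7. 4506.627ms @ 51/7 + 265.096ms (3/7)
8. 4771.723ms @ 54/7 + 530.191ms (6/7)
9. 5301.915ms @ 60/7 + 265.096ms (3/7)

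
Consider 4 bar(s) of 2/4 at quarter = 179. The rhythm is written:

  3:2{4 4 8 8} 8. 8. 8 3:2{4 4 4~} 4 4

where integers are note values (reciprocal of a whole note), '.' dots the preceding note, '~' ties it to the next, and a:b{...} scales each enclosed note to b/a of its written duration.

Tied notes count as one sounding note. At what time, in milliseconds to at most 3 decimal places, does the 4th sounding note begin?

1. 0.0ms @ 0 + 223.464ms (2/3)
2. 223.464ms @ 2/3 + 223.464ms (2/3)
3. 446.927ms @ 4/3 + 111.732ms (1/3)
4. 558.659ms @ 5/3 + 111.732ms (1/3)
5. 670.391ms @ 2 + 251.397ms (3/4)
6. 921.788ms @ 11/4 + 251.397ms (3/4)
7. 1173.184ms @ 7/2 + 167.598ms (1/2)
8. 1340.782ms @ 4 + 223.464ms (2/3)
9. 1564.246ms @ 14/3 + 223.464ms (2/3)
10. 1787.709ms @ 16/3 + 558.659ms (5/3)
11. 2346.369ms @ 7 + 335.196ms (1)

note 4 onset = 5/3b = 558.659ms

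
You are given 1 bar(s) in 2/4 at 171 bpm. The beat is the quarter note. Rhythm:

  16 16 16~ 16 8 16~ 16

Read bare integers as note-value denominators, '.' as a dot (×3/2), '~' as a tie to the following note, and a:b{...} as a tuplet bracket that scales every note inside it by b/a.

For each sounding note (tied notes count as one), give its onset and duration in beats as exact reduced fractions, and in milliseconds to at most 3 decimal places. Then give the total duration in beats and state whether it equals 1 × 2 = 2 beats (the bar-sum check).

1) 0.0ms=0b +87.719ms=1/4b
2) 87.719ms=1/4b +87.719ms=1/4b
3) 175.439ms=1/2b +175.439ms=1/2b
4) 350.877ms=1b +175.439ms=1/2b
5) 526.316ms=3/2b +175.439ms=1/2b
Σ=2b of 2 (171bpm 2/4) — PASS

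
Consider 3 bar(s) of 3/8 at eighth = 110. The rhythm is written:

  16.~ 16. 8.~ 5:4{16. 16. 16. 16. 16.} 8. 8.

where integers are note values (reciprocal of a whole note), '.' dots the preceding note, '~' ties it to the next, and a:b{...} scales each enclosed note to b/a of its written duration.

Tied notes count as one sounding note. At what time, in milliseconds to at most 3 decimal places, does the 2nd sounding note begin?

note 2 onset = 3/2b = 818.182ms

1. 0.0ms @ 0 + 818.182ms (3/2)
2. 818.182ms @ 3/2 + 1145.455ms (21/10)
3. 1963.636ms @ 18/5 + 327.273ms (3/5)
4. 2290.909ms @ 21/5 + 327.273ms (3/5)
5. 2618.182ms @ 24/5 + 327.273ms (3/5)
6. 2945.455ms @ 27/5 + 327.273ms (3/5)
7. 3272.727ms @ 6 + 818.182ms (3/2)
8. 4090.909ms @ 15/2 + 818.182ms (3/2)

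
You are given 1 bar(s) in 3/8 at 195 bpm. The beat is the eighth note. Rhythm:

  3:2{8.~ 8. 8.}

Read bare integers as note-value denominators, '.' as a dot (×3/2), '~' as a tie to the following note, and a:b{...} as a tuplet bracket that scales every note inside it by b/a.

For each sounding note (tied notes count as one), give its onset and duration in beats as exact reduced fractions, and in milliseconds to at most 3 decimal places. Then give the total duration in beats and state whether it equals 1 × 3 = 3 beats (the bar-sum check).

1) 0.0ms=0b +615.385ms=2b
2) 615.385ms=2b +307.692ms=1b
Σ=3b of 3 (195bpm 3/8) — PASS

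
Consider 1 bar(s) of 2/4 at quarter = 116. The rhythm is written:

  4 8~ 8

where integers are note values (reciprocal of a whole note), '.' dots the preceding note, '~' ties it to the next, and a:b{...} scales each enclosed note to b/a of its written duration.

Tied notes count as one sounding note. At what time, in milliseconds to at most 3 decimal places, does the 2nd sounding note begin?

note 2 onset = 1b = 517.241ms

1. 0.0ms @ 0 + 517.241ms (1)
2. 517.241ms @ 1 + 517.241ms (1)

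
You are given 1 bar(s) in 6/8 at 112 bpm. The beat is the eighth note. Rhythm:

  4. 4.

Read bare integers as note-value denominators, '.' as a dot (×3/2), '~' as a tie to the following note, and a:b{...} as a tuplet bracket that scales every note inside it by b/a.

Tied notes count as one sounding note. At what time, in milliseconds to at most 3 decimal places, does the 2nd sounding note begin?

1. 0.0ms @ 0 + 1607.143ms (3)
2. 1607.143ms @ 3 + 1607.143ms (3)

note 2 onset = 3b = 1607.143ms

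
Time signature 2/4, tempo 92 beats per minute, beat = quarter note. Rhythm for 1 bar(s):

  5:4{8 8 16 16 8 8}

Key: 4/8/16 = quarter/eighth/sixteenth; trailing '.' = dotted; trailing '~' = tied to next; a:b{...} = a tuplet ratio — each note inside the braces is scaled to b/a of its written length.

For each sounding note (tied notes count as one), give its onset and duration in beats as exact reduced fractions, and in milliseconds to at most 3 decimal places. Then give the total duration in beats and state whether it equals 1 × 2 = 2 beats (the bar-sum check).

1) 0.0ms=0b +260.87ms=2/5b
2) 260.87ms=2/5b +260.87ms=2/5b
3) 521.739ms=4/5b +130.435ms=1/5b
4) 652.174ms=1b +130.435ms=1/5b
5) 782.609ms=6/5b +260.87ms=2/5b
6) 1043.478ms=8/5b +260.87ms=2/5b
Σ=2b of 2 (92bpm 2/4) — PASS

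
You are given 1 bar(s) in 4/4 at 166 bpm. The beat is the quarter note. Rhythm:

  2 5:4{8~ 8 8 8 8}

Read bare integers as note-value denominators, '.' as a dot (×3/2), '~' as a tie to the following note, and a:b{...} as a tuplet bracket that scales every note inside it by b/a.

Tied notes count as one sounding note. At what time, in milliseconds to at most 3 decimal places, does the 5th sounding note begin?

1. 0.0ms @ 0 + 722.892ms (2)
2. 722.892ms @ 2 + 289.157ms (4/5)
3. 1012.048ms @ 14/5 + 144.578ms (2/5)
4. 1156.627ms @ 16/5 + 144.578ms (2/5)
5. 1301.205ms @ 18/5 + 144.578ms (2/5)

note 5 onset = 18/5b = 1301.205ms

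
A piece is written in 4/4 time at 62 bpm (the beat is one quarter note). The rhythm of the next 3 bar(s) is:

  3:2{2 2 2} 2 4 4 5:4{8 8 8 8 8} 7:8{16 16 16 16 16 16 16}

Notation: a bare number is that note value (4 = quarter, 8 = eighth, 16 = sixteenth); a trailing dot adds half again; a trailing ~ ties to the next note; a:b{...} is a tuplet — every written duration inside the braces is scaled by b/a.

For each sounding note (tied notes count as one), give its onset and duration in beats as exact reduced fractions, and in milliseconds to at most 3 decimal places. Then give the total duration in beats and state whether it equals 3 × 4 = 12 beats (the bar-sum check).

1) 0.0ms=0b +1290.323ms=4/3b
2) 1290.323ms=4/3b +1290.323ms=4/3b
3) 2580.645ms=8/3b +1290.323ms=4/3b
4) 3870.968ms=4b +1935.484ms=2b
5) 5806.452ms=6b +967.742ms=1b
6) 6774.194ms=7b +967.742ms=1b
7) 7741.935ms=8b +387.097ms=2/5b
8) 8129.032ms=42/5b +387.097ms=2/5b
9) 8516.129ms=44/5b +387.097ms=2/5b
10) 8903.226ms=46/5b +387.097ms=2/5b
11) 9290.323ms=48/5b +387.097ms=2/5b
12) 9677.419ms=10b +276.498ms=2/7b
13) 9953.917ms=72/7b +276.498ms=2/7b
14) 10230.415ms=74/7b +276.498ms=2/7b
15) 10506.912ms=76/7b +276.498ms=2/7b
16) 10783.41ms=78/7b +276.498ms=2/7b
17) 11059.908ms=80/7b +276.498ms=2/7b
18) 11336.406ms=82/7b +276.498ms=2/7b
Σ=12b of 12 (62bpm 4/4) — PASS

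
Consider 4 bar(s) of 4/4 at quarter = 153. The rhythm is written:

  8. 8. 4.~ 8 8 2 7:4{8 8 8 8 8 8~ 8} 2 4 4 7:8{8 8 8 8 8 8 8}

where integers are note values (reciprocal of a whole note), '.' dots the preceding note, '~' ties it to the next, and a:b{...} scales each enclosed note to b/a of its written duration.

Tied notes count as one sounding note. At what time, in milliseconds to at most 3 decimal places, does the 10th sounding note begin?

1. 0.0ms @ 0 + 294.118ms (3/4)
2. 294.118ms @ 3/4 + 294.118ms (3/4)
3. 588.235ms @ 3/2 + 784.314ms (2)
4. 1372.549ms @ 7/2 + 196.078ms (1/2)
5. 1568.627ms @ 4 + 784.314ms (2)
6. 2352.941ms @ 6 + 112.045ms (2/7)
7. 2464.986ms @ 44/7 + 112.045ms (2/7)
8. 2577.031ms @ 46/7 + 112.045ms (2/7)
9. 2689.076ms @ 48/7 + 112.045ms (2/7)
10. 2801.12ms @ 50/7 + 112.045ms (2/7)
11. 2913.165ms @ 52/7 + 224.09ms (4/7)
12. 3137.255ms @ 8 + 784.314ms (2)
13. 3921.569ms @ 10 + 392.157ms (1)
14. 4313.725ms @ 11 + 392.157ms (1)
15. 4705.882ms @ 12 + 224.09ms (4/7)
16. 4929.972ms @ 88/7 + 224.09ms (4/7)
17. 5154.062ms @ 92/7 + 224.09ms (4/7)
18. 5378.151ms @ 96/7 + 224.09ms (4/7)
19. 5602.241ms @ 100/7 + 224.09ms (4/7)
20. 5826.331ms @ 104/7 + 224.09ms (4/7)
21. 6050.42ms @ 108/7 + 224.09ms (4/7)

note 10 onset = 50/7b = 2801.12ms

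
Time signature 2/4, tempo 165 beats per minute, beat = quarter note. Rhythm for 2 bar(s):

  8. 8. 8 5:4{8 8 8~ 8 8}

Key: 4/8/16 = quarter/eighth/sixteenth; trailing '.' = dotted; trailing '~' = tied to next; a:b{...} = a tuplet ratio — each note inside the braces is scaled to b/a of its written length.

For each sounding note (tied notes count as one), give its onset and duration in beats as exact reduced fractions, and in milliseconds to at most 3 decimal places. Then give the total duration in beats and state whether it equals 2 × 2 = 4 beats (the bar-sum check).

1) 0.0ms=0b +272.727ms=3/4b
2) 272.727ms=3/4b +272.727ms=3/4b
3) 545.455ms=3/2b +181.818ms=1/2b
4) 727.273ms=2b +145.455ms=2/5b
5) 872.727ms=12/5b +145.455ms=2/5b
6) 1018.182ms=14/5b +290.909ms=4/5b
7) 1309.091ms=18/5b +145.455ms=2/5b
Σ=4b of 4 (165bpm 2/4) — PASS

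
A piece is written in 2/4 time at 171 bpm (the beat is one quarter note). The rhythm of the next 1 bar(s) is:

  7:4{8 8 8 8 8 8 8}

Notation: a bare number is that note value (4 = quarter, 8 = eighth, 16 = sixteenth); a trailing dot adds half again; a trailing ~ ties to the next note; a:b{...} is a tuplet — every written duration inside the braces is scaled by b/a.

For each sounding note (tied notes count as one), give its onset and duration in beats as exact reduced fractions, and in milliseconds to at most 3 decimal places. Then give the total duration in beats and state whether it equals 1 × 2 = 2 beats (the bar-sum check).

1) 0.0ms=0b +100.251ms=2/7b
2) 100.251ms=2/7b +100.251ms=2/7b
3) 200.501ms=4/7b +100.251ms=2/7b
4) 300.752ms=6/7b +100.251ms=2/7b
5) 401.003ms=8/7b +100.251ms=2/7b
6) 501.253ms=10/7b +100.251ms=2/7b
7) 601.504ms=12/7b +100.251ms=2/7b
Σ=2b of 2 (171bpm 2/4) — PASS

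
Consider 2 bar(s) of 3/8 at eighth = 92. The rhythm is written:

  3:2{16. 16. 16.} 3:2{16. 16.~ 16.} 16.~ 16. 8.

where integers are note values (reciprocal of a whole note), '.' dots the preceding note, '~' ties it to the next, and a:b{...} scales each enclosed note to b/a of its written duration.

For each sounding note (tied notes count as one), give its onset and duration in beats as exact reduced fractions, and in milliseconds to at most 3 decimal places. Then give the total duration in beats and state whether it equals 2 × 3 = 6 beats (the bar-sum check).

1) 0.0ms=0b +326.087ms=1/2b
2) 326.087ms=1/2b +326.087ms=1/2b
3) 652.174ms=1b +326.087ms=1/2b
4) 978.261ms=3/2b +326.087ms=1/2b
5) 1304.348ms=2b +652.174ms=1b
6) 1956.522ms=3b +978.261ms=3/2b
7) 2934.783ms=9/2b +978.261ms=3/2b
Σ=6b of 6 (92bpm 3/8) — PASS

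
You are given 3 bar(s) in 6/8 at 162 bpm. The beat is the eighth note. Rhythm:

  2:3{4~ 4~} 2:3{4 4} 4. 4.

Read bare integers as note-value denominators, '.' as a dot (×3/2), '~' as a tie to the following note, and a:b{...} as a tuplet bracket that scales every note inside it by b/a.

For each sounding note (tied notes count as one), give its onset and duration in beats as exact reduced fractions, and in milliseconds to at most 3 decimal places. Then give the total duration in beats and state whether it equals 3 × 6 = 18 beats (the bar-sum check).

1) 0.0ms=0b +3333.333ms=9b
2) 3333.333ms=9b +1111.111ms=3b
3) 4444.444ms=12b +1111.111ms=3b
4) 5555.556ms=15b +1111.111ms=3b
Σ=18b of 18 (162bpm 6/8) — PASS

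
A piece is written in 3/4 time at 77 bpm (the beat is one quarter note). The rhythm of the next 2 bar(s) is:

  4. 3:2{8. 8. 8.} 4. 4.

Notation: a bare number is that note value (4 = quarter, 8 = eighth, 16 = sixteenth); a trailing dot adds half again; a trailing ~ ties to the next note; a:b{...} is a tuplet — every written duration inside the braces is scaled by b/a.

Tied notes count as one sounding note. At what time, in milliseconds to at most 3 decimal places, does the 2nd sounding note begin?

1. 0.0ms @ 0 + 1168.831ms (3/2)
2. 1168.831ms @ 3/2 + 389.61ms (1/2)
3. 1558.442ms @ 2 + 389.61ms (1/2)
4. 1948.052ms @ 5/2 + 389.61ms (1/2)
5. 2337.662ms @ 3 + 1168.831ms (3/2)
6. 3506.494ms @ 9/2 + 1168.831ms (3/2)

note 2 onset = 3/2b = 1168.831ms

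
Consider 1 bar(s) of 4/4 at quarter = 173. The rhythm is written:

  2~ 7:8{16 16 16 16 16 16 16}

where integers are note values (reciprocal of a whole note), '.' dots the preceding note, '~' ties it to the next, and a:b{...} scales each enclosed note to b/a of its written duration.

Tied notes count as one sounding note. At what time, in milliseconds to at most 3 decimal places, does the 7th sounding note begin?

note 7 onset = 26/7b = 1288.192ms

1. 0.0ms @ 0 + 792.733ms (16/7)
2. 792.733ms @ 16/7 + 99.092ms (2/7)
3. 891.825ms @ 18/7 + 99.092ms (2/7)
4. 990.917ms @ 20/7 + 99.092ms (2/7)
5. 1090.008ms @ 22/7 + 99.092ms (2/7)
6. 1189.1ms @ 24/7 + 99.092ms (2/7)
7. 1288.192ms @ 26/7 + 99.092ms (2/7)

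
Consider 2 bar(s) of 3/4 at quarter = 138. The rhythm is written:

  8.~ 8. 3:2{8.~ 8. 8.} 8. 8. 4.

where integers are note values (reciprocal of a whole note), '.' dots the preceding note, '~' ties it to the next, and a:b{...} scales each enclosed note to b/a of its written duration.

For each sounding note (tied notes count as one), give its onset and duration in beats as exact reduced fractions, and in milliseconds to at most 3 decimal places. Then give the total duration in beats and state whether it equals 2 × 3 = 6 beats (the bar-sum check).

1) 0.0ms=0b +652.174ms=3/2b
2) 652.174ms=3/2b +434.783ms=1b
3) 1086.957ms=5/2b +217.391ms=1/2b
4) 1304.348ms=3b +326.087ms=3/4b
5) 1630.435ms=15/4b +326.087ms=3/4b
6) 1956.522ms=9/2b +652.174ms=3/2b
Σ=6b of 6 (138bpm 3/4) — PASS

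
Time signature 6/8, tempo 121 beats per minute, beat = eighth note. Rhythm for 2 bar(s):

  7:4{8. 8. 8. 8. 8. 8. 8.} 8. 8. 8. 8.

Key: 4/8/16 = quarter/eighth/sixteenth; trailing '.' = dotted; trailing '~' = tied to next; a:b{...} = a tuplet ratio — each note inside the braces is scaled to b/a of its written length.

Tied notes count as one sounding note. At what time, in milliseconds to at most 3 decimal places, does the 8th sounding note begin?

note 8 onset = 6b = 2975.207ms

1. 0.0ms @ 0 + 425.03ms (6/7)
2. 425.03ms @ 6/7 + 425.03ms (6/7)
3. 850.059ms @ 12/7 + 425.03ms (6/7)
4. 1275.089ms @ 18/7 + 425.03ms (6/7)
5. 1700.118ms @ 24/7 + 425.03ms (6/7)
6. 2125.148ms @ 30/7 + 425.03ms (6/7)
7. 2550.177ms @ 36/7 + 425.03ms (6/7)
8. 2975.207ms @ 6 + 743.802ms (3/2)
9. 3719.008ms @ 15/2 + 743.802ms (3/2)
10. 4462.81ms @ 9 + 743.802ms (3/2)
11. 5206.612ms @ 21/2 + 743.802ms (3/2)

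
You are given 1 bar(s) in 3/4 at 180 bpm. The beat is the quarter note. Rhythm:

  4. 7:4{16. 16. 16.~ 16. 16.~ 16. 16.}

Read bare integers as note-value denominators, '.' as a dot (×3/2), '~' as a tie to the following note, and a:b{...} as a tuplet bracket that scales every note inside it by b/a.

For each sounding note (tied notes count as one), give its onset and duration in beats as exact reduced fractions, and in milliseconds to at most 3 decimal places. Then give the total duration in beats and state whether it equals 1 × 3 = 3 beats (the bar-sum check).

1) 0.0ms=0b +500.0ms=3/2b
2) 500.0ms=3/2b +71.429ms=3/14b
3) 571.429ms=12/7b +71.429ms=3/14b
4) 642.857ms=27/14b +142.857ms=3/7b
5) 785.714ms=33/14b +142.857ms=3/7b
6) 928.571ms=39/14b +71.429ms=3/14b
Σ=3b of 3 (180bpm 3/4) — PASS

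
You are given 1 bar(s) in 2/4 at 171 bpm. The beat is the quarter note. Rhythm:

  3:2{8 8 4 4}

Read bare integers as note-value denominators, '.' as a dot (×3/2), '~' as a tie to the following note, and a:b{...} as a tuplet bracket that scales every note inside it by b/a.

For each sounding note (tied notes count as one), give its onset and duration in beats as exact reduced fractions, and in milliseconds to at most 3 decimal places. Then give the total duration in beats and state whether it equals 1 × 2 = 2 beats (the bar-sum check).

1) 0.0ms=0b +116.959ms=1/3b
2) 116.959ms=1/3b +116.959ms=1/3b
3) 233.918ms=2/3b +233.918ms=2/3b
4) 467.836ms=4/3b +233.918ms=2/3b
Σ=2b of 2 (171bpm 2/4) — PASS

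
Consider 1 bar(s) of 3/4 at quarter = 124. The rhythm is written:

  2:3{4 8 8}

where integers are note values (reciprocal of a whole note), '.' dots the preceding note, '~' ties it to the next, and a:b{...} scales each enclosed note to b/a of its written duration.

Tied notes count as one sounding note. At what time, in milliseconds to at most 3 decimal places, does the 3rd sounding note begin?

note 3 onset = 9/4b = 1088.71ms

1. 0.0ms @ 0 + 725.806ms (3/2)
2. 725.806ms @ 3/2 + 362.903ms (3/4)
3. 1088.71ms @ 9/4 + 362.903ms (3/4)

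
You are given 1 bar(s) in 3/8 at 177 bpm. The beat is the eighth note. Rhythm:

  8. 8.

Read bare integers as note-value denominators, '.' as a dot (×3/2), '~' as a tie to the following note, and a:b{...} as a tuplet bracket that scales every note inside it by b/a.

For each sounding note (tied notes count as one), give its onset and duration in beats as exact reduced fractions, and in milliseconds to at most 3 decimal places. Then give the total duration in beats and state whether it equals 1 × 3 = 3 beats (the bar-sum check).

1) 0.0ms=0b +508.475ms=3/2b
2) 508.475ms=3/2b +508.475ms=3/2b
Σ=3b of 3 (177bpm 3/8) — PASS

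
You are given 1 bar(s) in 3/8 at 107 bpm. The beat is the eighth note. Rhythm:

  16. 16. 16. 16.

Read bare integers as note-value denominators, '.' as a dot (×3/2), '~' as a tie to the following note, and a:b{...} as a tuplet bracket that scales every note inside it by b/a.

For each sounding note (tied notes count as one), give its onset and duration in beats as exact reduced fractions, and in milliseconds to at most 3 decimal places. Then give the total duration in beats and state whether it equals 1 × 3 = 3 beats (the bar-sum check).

1) 0.0ms=0b +420.561ms=3/4b
2) 420.561ms=3/4b +420.561ms=3/4b
3) 841.121ms=3/2b +420.561ms=3/4b
4) 1261.682ms=9/4b +420.561ms=3/4b
Σ=3b of 3 (107bpm 3/8) — PASS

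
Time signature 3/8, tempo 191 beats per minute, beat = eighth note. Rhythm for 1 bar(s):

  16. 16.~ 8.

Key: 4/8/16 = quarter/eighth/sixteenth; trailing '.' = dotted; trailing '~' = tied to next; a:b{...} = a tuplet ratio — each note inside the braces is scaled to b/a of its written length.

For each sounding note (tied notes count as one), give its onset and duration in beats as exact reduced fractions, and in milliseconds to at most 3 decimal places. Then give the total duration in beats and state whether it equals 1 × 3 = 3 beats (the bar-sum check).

1) 0.0ms=0b +235.602ms=3/4b
2) 235.602ms=3/4b +706.806ms=9/4b
Σ=3b of 3 (191bpm 3/8) — PASS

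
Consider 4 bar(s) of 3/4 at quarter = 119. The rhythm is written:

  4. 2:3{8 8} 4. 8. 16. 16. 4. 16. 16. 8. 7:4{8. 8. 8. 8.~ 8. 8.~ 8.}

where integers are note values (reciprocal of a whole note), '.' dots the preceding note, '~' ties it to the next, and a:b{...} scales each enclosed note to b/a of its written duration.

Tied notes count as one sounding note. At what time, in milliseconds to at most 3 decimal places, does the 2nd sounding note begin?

1. 0.0ms @ 0 + 756.303ms (3/2)
2. 756.303ms @ 3/2 + 378.151ms (3/4)
3. 1134.454ms @ 9/4 + 378.151ms (3/4)
4. 1512.605ms @ 3 + 756.303ms (3/2)
5. 2268.908ms @ 9/2 + 378.151ms (3/4)
6. 2647.059ms @ 21/4 + 189.076ms (3/8)
7. 2836.134ms @ 45/8 + 189.076ms (3/8)
8. 3025.21ms @ 6 + 756.303ms (3/2)
9. 3781.513ms @ 15/2 + 189.076ms (3/8)
10. 3970.588ms @ 63/8 + 189.076ms (3/8)
11. 4159.664ms @ 33/4 + 378.151ms (3/4)
12. 4537.815ms @ 9 + 216.086ms (3/7)
13. 4753.902ms @ 66/7 + 216.086ms (3/7)
14. 4969.988ms @ 69/7 + 216.086ms (3/7)
15. 5186.074ms @ 72/7 + 432.173ms (6/7)
16. 5618.247ms @ 78/7 + 432.173ms (6/7)

note 2 onset = 3/2b = 756.303ms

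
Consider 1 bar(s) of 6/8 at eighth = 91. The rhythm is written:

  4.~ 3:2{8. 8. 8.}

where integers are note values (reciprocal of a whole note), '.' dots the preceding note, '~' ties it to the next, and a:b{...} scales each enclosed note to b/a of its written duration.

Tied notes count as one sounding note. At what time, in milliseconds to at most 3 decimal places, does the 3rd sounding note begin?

note 3 onset = 5b = 3296.703ms

1. 0.0ms @ 0 + 2637.363ms (4)
2. 2637.363ms @ 4 + 659.341ms (1)
3. 3296.703ms @ 5 + 659.341ms (1)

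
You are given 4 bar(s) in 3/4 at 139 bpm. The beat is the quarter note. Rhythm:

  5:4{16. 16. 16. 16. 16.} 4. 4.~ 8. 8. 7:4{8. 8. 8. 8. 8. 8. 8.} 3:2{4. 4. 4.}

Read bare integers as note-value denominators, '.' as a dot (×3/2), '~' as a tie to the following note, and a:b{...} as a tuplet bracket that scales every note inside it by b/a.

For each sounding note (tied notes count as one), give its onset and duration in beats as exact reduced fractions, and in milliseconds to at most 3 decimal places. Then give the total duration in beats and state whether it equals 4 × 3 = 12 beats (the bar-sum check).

1) 0.0ms=0b +129.496ms=3/10b
2) 129.496ms=3/10b +129.496ms=3/10b
3) 258.993ms=3/5b +129.496ms=3/10b
4) 388.489ms=9/10b +129.496ms=3/10b
5) 517.986ms=6/5b +129.496ms=3/10b
6) 647.482ms=3/2b +647.482ms=3/2b
7) 1294.964ms=3b +971.223ms=9/4b
8) 2266.187ms=21/4b +323.741ms=3/4b
9) 2589.928ms=6b +184.995ms=3/7b
10) 2774.923ms=45/7b +184.995ms=3/7b
11) 2959.918ms=48/7b +184.995ms=3/7b
12) 3144.913ms=51/7b +184.995ms=3/7b
13) 3329.908ms=54/7b +184.995ms=3/7b
14) 3514.902ms=57/7b +184.995ms=3/7b
15) 3699.897ms=60/7b +184.995ms=3/7b
16) 3884.892ms=9b +431.655ms=1b
17) 4316.547ms=10b +431.655ms=1b
18) 4748.201ms=11b +431.655ms=1b
Σ=12b of 12 (139bpm 3/4) — PASS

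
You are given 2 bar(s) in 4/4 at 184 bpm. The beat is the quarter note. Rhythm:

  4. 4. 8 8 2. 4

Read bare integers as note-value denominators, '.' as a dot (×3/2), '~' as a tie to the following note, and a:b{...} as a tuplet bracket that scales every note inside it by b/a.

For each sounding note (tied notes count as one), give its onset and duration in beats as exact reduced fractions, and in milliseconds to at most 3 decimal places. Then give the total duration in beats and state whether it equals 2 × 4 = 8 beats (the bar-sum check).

1) 0.0ms=0b +489.13ms=3/2b
2) 489.13ms=3/2b +489.13ms=3/2b
3) 978.261ms=3b +163.043ms=1/2b
4) 1141.304ms=7/2b +163.043ms=1/2b
5) 1304.348ms=4b +978.261ms=3b
6) 2282.609ms=7b +326.087ms=1b
Σ=8b of 8 (184bpm 4/4) — PASS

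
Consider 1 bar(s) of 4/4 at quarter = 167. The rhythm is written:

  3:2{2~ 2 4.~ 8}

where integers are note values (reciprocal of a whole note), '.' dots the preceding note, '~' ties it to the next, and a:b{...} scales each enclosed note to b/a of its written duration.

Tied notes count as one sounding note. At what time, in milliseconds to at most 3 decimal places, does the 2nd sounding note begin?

note 2 onset = 8/3b = 958.084ms

1. 0.0ms @ 0 + 958.084ms (8/3)
2. 958.084ms @ 8/3 + 479.042ms (4/3)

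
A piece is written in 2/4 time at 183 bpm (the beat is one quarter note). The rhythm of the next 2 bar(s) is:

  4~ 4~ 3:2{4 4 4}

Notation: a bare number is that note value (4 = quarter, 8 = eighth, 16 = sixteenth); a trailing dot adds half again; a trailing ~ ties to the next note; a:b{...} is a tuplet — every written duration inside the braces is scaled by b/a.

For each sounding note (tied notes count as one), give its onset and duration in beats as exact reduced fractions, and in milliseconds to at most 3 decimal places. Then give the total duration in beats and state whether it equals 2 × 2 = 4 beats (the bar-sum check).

1) 0.0ms=0b +874.317ms=8/3b
2) 874.317ms=8/3b +218.579ms=2/3b
3) 1092.896ms=10/3b +218.579ms=2/3b
Σ=4b of 4 (183bpm 2/4) — PASS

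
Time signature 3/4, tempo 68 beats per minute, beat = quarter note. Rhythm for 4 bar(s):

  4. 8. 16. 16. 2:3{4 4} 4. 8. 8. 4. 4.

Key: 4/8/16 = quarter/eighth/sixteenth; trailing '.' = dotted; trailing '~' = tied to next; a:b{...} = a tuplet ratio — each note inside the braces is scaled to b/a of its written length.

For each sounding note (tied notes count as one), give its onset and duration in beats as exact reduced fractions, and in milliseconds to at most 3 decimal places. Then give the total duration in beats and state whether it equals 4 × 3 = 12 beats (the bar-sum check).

1) 0.0ms=0b +1323.529ms=3/2b
2) 1323.529ms=3/2b +661.765ms=3/4b
3) 1985.294ms=9/4b +330.882ms=3/8b
4) 2316.176ms=21/8b +330.882ms=3/8b
5) 2647.059ms=3b +1323.529ms=3/2b
6) 3970.588ms=9/2b +1323.529ms=3/2b
7) 5294.118ms=6b +1323.529ms=3/2b
8) 6617.647ms=15/2b +661.765ms=3/4b
9) 7279.412ms=33/4b +661.765ms=3/4b
10) 7941.176ms=9b +1323.529ms=3/2b
11) 9264.706ms=21/2b +1323.529ms=3/2b
Σ=12b of 12 (68bpm 3/4) — PASS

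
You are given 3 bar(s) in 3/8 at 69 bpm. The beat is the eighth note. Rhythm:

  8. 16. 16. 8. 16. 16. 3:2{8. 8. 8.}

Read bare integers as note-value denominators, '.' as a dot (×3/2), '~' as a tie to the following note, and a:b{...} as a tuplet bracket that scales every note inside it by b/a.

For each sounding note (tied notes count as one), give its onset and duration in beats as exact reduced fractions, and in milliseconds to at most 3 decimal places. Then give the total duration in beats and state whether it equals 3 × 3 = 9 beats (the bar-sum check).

1) 0.0ms=0b +1304.348ms=3/2b
2) 1304.348ms=3/2b +652.174ms=3/4b
3) 1956.522ms=9/4b +652.174ms=3/4b
4) 2608.696ms=3b +1304.348ms=3/2b
5) 3913.043ms=9/2b +652.174ms=3/4b
6) 4565.217ms=21/4b +652.174ms=3/4b
7) 5217.391ms=6b +869.565ms=1b
8) 6086.957ms=7b +869.565ms=1b
9) 6956.522ms=8b +869.565ms=1b
Σ=9b of 9 (69bpm 3/8) — PASS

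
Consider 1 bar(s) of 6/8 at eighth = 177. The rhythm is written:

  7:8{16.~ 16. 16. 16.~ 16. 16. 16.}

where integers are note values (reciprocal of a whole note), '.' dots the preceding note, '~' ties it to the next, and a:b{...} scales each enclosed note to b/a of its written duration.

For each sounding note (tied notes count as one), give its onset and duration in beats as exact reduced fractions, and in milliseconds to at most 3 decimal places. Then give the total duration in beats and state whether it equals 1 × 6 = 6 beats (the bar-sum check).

1) 0.0ms=0b +581.114ms=12/7b
2) 581.114ms=12/7b +290.557ms=6/7b
3) 871.671ms=18/7b +581.114ms=12/7b
4) 1452.785ms=30/7b +290.557ms=6/7b
5) 1743.341ms=36/7b +290.557ms=6/7b
Σ=6b of 6 (177bpm 6/8) — PASS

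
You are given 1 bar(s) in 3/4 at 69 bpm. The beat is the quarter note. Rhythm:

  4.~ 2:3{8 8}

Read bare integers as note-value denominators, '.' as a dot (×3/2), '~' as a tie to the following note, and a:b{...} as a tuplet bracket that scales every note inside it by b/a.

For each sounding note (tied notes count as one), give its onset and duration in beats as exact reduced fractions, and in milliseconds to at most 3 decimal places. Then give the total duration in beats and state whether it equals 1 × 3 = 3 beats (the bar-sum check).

1) 0.0ms=0b +1956.522ms=9/4b
2) 1956.522ms=9/4b +652.174ms=3/4b
Σ=3b of 3 (69bpm 3/4) — PASS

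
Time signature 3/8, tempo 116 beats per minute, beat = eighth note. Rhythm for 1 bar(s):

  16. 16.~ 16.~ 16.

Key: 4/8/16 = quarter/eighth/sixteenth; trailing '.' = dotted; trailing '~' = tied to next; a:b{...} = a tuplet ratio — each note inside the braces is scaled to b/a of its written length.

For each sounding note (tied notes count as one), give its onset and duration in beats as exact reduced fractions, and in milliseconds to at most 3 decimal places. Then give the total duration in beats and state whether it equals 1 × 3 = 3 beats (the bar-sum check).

1) 0.0ms=0b +387.931ms=3/4b
2) 387.931ms=3/4b +1163.793ms=9/4b
Σ=3b of 3 (116bpm 3/8) — PASS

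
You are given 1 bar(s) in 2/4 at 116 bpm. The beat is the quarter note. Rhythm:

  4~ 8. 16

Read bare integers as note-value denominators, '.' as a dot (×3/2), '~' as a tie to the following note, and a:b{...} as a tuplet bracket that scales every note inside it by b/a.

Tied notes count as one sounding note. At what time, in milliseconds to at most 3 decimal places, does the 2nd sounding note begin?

note 2 onset = 7/4b = 905.172ms

1. 0.0ms @ 0 + 905.172ms (7/4)
2. 905.172ms @ 7/4 + 129.31ms (1/4)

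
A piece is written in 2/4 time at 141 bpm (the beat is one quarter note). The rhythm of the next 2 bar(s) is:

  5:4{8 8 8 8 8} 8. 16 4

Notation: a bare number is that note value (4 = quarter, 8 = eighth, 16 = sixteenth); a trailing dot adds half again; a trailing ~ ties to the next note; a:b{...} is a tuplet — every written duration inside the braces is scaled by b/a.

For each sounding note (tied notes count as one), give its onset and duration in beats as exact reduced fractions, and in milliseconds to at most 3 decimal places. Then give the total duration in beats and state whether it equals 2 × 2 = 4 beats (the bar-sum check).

1) 0.0ms=0b +170.213ms=2/5b
2) 170.213ms=2/5b +170.213ms=2/5b
3) 340.426ms=4/5b +170.213ms=2/5b
4) 510.638ms=6/5b +170.213ms=2/5b
5) 680.851ms=8/5b +170.213ms=2/5b
6) 851.064ms=2b +319.149ms=3/4b
7) 1170.213ms=11/4b +106.383ms=1/4b
8) 1276.596ms=3b +425.532ms=1b
Σ=4b of 4 (141bpm 2/4) — PASS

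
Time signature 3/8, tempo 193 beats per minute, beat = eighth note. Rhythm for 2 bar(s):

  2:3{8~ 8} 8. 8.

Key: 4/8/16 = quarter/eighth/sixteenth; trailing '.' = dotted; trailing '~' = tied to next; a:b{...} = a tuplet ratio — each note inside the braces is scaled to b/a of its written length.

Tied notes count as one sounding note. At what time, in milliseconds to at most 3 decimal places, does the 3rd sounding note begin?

note 3 onset = 9/2b = 1398.964ms

1. 0.0ms @ 0 + 932.642ms (3)
2. 932.642ms @ 3 + 466.321ms (3/2)
3. 1398.964ms @ 9/2 + 466.321ms (3/2)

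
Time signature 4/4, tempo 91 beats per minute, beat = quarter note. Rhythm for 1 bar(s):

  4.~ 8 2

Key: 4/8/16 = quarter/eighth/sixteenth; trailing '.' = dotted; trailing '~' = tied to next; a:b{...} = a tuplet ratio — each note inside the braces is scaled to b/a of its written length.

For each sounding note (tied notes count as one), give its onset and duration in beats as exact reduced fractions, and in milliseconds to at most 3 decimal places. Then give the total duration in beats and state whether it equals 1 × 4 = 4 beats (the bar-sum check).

1) 0.0ms=0b +1318.681ms=2b
2) 1318.681ms=2b +1318.681ms=2b
Σ=4b of 4 (91bpm 4/4) — PASS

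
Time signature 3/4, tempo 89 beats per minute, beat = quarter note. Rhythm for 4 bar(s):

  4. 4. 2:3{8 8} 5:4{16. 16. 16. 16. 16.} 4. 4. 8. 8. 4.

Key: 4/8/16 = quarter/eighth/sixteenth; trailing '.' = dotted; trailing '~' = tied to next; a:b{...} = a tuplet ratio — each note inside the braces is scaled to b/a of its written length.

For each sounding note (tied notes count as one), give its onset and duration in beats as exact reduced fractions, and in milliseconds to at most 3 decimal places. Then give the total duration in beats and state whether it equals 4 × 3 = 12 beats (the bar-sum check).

1) 0.0ms=0b +1011.236ms=3/2b
2) 1011.236ms=3/2b +1011.236ms=3/2b
3) 2022.472ms=3b +505.618ms=3/4b
4) 2528.09ms=15/4b +505.618ms=3/4b
5) 3033.708ms=9/2b +202.247ms=3/10b
6) 3235.955ms=24/5b +202.247ms=3/10b
7) 3438.202ms=51/10b +202.247ms=3/10b
8) 3640.449ms=27/5b +202.247ms=3/10b
9) 3842.697ms=57/10b +202.247ms=3/10b
10) 4044.944ms=6b +1011.236ms=3/2b
11) 5056.18ms=15/2b +1011.236ms=3/2b
12) 6067.416ms=9b +505.618ms=3/4b
13) 6573.034ms=39/4b +505.618ms=3/4b
14) 7078.652ms=21/2b +1011.236ms=3/2b
Σ=12b of 12 (89bpm 3/4) — PASS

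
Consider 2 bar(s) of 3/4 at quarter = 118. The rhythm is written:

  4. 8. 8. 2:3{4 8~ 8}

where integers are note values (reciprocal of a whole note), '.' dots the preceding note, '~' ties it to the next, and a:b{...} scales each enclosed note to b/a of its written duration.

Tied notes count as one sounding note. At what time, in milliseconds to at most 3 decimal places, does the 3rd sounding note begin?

note 3 onset = 9/4b = 1144.068ms

1. 0.0ms @ 0 + 762.712ms (3/2)
2. 762.712ms @ 3/2 + 381.356ms (3/4)
3. 1144.068ms @ 9/4 + 381.356ms (3/4)
4. 1525.424ms @ 3 + 762.712ms (3/2)
5. 2288.136ms @ 9/2 + 762.712ms (3/2)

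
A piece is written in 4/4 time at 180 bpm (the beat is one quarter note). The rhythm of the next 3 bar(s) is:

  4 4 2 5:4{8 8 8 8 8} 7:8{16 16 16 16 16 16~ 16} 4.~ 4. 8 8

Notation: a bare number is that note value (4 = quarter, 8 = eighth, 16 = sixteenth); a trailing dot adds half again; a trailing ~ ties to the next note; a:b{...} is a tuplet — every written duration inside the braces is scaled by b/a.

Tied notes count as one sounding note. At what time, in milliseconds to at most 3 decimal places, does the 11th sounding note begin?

note 11 onset = 46/7b = 2190.476ms

1. 0.0ms @ 0 + 333.333ms (1)
2. 333.333ms @ 1 + 333.333ms (1)
3. 666.667ms @ 2 + 666.667ms (2)
4. 1333.333ms @ 4 + 133.333ms (2/5)
5. 1466.667ms @ 22/5 + 133.333ms (2/5)
6. 1600.0ms @ 24/5 + 133.333ms (2/5)
7. 1733.333ms @ 26/5 + 133.333ms (2/5)
8. 1866.667ms @ 28/5 + 133.333ms (2/5)
9. 2000.0ms @ 6 + 95.238ms (2/7)
10. 2095.238ms @ 44/7 + 95.238ms (2/7)
11. 2190.476ms @ 46/7 + 95.238ms (2/7)
12. 2285.714ms @ 48/7 + 95.238ms (2/7)
13. 2380.952ms @ 50/7 + 95.238ms (2/7)
14. 2476.19ms @ 52/7 + 190.476ms (4/7)
15. 2666.667ms @ 8 + 1000.0ms (3)
16. 3666.667ms @ 11 + 166.667ms (1/2)
17. 3833.333ms @ 23/2 + 166.667ms (1/2)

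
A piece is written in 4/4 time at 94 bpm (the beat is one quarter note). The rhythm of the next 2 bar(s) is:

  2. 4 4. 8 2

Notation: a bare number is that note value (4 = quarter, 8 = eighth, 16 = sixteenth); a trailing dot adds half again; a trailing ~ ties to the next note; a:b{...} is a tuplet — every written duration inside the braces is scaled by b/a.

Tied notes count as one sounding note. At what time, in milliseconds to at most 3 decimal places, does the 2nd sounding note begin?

note 2 onset = 3b = 1914.894ms

1. 0.0ms @ 0 + 1914.894ms (3)
2. 1914.894ms @ 3 + 638.298ms (1)
3. 2553.191ms @ 4 + 957.447ms (3/2)
4. 3510.638ms @ 11/2 + 319.149ms (1/2)
5. 3829.787ms @ 6 + 1276.596ms (2)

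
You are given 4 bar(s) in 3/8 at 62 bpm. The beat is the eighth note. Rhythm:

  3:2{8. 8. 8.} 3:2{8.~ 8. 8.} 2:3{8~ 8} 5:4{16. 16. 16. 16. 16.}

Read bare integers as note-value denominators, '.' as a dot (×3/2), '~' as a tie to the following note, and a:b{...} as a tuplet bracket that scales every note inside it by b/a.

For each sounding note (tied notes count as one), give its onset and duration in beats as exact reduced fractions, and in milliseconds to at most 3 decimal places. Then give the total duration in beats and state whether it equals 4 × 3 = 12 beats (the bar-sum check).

1) 0.0ms=0b +967.742ms=1b
2) 967.742ms=1b +967.742ms=1b
3) 1935.484ms=2b +967.742ms=1b
4) 2903.226ms=3b +1935.484ms=2b
5) 4838.71ms=5b +967.742ms=1b
6) 5806.452ms=6b +2903.226ms=3b
7) 8709.677ms=9b +580.645ms=3/5b
8) 9290.323ms=48/5b +580.645ms=3/5b
9) 9870.968ms=51/5b +580.645ms=3/5b
10) 10451.613ms=54/5b +580.645ms=3/5b
11) 11032.258ms=57/5b +580.645ms=3/5b
Σ=12b of 12 (62bpm 3/8) — PASS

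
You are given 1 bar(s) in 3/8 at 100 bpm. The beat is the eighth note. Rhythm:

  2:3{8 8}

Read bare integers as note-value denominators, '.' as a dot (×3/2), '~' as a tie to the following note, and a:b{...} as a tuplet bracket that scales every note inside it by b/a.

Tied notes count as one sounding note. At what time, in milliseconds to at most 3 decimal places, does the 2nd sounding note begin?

1. 0.0ms @ 0 + 900.0ms (3/2)
2. 900.0ms @ 3/2 + 900.0ms (3/2)

note 2 onset = 3/2b = 900.0ms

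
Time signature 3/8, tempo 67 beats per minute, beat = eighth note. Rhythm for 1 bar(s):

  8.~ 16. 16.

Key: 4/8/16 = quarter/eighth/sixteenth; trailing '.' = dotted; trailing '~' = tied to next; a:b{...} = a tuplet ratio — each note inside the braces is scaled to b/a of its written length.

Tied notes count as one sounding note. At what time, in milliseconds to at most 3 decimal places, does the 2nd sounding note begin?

1. 0.0ms @ 0 + 2014.925ms (9/4)
2. 2014.925ms @ 9/4 + 671.642ms (3/4)

note 2 onset = 9/4b = 2014.925ms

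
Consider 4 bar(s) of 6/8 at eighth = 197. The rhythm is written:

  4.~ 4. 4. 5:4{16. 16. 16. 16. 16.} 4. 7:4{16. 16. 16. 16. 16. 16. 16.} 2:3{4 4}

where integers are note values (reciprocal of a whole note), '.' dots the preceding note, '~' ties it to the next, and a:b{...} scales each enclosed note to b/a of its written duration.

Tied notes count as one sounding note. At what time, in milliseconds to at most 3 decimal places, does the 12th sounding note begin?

note 12 onset = 114/7b = 4960.116ms

1. 0.0ms @ 0 + 1827.411ms (6)
2. 1827.411ms @ 6 + 913.706ms (3)
3. 2741.117ms @ 9 + 182.741ms (3/5)
4. 2923.858ms @ 48/5 + 182.741ms (3/5)
5. 3106.599ms @ 51/5 + 182.741ms (3/5)
6. 3289.34ms @ 54/5 + 182.741ms (3/5)
7. 3472.081ms @ 57/5 + 182.741ms (3/5)
8. 3654.822ms @ 12 + 913.706ms (3)
9. 4568.528ms @ 15 + 130.529ms (3/7)
10. 4699.057ms @ 108/7 + 130.529ms (3/7)
11. 4829.587ms @ 111/7 + 130.529ms (3/7)
12. 4960.116ms @ 114/7 + 130.529ms (3/7)
13. 5090.645ms @ 117/7 + 130.529ms (3/7)
14. 5221.175ms @ 120/7 + 130.529ms (3/7)
15. 5351.704ms @ 123/7 + 130.529ms (3/7)
16. 5482.234ms @ 18 + 913.706ms (3)
17. 6395.939ms @ 21 + 913.706ms (3)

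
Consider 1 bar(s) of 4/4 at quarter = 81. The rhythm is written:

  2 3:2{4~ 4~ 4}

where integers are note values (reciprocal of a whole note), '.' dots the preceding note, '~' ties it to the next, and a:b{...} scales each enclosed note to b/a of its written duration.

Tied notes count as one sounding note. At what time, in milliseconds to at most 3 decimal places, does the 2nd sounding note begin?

note 2 onset = 2b = 1481.481ms

1. 0.0ms @ 0 + 1481.481ms (2)
2. 1481.481ms @ 2 + 1481.481ms (2)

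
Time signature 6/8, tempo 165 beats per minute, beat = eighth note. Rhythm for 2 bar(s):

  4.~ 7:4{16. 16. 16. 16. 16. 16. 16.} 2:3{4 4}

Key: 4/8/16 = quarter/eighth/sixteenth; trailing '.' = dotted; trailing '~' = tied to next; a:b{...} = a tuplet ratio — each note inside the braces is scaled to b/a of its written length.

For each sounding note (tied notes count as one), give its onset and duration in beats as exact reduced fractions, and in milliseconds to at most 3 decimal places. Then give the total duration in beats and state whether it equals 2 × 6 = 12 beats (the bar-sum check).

1) 0.0ms=0b +1246.753ms=24/7b
2) 1246.753ms=24/7b +155.844ms=3/7b
3) 1402.597ms=27/7b +155.844ms=3/7b
4) 1558.442ms=30/7b +155.844ms=3/7b
5) 1714.286ms=33/7b +155.844ms=3/7b
6) 1870.13ms=36/7b +155.844ms=3/7b
7) 2025.974ms=39/7b +155.844ms=3/7b
8) 2181.818ms=6b +1090.909ms=3b
9) 3272.727ms=9b +1090.909ms=3b
Σ=12b of 12 (165bpm 6/8) — PASS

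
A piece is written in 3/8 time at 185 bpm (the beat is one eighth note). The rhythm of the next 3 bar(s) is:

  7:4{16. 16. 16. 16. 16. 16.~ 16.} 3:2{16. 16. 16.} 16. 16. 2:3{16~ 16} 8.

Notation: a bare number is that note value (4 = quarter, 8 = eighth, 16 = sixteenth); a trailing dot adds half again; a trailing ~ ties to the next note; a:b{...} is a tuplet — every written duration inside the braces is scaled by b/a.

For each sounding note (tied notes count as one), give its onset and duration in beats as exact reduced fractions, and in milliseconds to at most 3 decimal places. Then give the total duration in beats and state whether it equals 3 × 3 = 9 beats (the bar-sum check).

1) 0.0ms=0b +138.996ms=3/7b
2) 138.996ms=3/7b +138.996ms=3/7b
3) 277.992ms=6/7b +138.996ms=3/7b
4) 416.988ms=9/7b +138.996ms=3/7b
5) 555.985ms=12/7b +138.996ms=3/7b
6) 694.981ms=15/7b +277.992ms=6/7b
7) 972.973ms=3b +162.162ms=1/2b
8) 1135.135ms=7/2b +162.162ms=1/2b
9) 1297.297ms=4b +162.162ms=1/2b
10) 1459.459ms=9/2b +243.243ms=3/4b
11) 1702.703ms=21/4b +243.243ms=3/4b
12) 1945.946ms=6b +486.486ms=3/2b
13) 2432.432ms=15/2b +486.486ms=3/2b
Σ=9b of 9 (185bpm 3/8) — PASS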